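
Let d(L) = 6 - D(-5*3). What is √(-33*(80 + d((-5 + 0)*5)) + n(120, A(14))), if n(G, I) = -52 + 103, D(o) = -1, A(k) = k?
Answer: 2*I*√705 ≈ 53.104*I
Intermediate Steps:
d(L) = 7 (d(L) = 6 - 1*(-1) = 6 + 1 = 7)
n(G, I) = 51
√(-33*(80 + d((-5 + 0)*5)) + n(120, A(14))) = √(-33*(80 + 7) + 51) = √(-33*87 + 51) = √(-2871 + 51) = √(-2820) = 2*I*√705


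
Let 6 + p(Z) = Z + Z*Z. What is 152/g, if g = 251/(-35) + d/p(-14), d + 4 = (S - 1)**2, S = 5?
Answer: -234080/10939 ≈ -21.399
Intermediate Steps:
p(Z) = -6 + Z + Z**2 (p(Z) = -6 + (Z + Z*Z) = -6 + (Z + Z**2) = -6 + Z + Z**2)
d = 12 (d = -4 + (5 - 1)**2 = -4 + 4**2 = -4 + 16 = 12)
g = -10939/1540 (g = 251/(-35) + 12/(-6 - 14 + (-14)**2) = 251*(-1/35) + 12/(-6 - 14 + 196) = -251/35 + 12/176 = -251/35 + 12*(1/176) = -251/35 + 3/44 = -10939/1540 ≈ -7.1032)
152/g = 152/(-10939/1540) = 152*(-1540/10939) = -234080/10939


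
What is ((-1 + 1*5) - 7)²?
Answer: 9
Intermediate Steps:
((-1 + 1*5) - 7)² = ((-1 + 5) - 7)² = (4 - 7)² = (-3)² = 9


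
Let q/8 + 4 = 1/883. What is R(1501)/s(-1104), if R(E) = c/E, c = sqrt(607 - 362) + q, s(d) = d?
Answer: 1177/60967618 - 7*sqrt(5)/1657104 ≈ 9.8597e-6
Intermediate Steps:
q = -28248/883 (q = -32 + 8/883 = -28248/883 ≈ -31.991)
c = -28248/883 + 7*sqrt(5) (c = sqrt(607 - 362) - 28248/883 = sqrt(245) - 28248/883 = 7*sqrt(5) - 28248/883 = -28248/883 + 7*sqrt(5) ≈ -16.338)
R(E) = (-28248/883 + 7*sqrt(5))/E
R(1501)/s(-1104) = ((1/883)*(-28248 + 6181*sqrt(5))/1501)/(-1104) = ((1/883)*(1/1501)*(-28248 + 6181*sqrt(5)))*(-1/1104) = (-28248/1325383 + 7*sqrt(5)/1501)*(-1/1104) = 1177/60967618 - 7*sqrt(5)/1657104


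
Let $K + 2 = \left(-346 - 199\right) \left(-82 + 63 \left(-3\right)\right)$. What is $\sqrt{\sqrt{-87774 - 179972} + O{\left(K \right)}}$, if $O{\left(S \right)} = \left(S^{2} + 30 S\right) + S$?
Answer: $\sqrt{21817800732 + i \sqrt{267746}} \approx 1.4771 \cdot 10^{5} + 0.002 i$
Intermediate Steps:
$K = 147693$ ($K = -2 + \left(-346 - 199\right) \left(-82 + 63 \left(-3\right)\right) = -2 - 545 \left(-82 - 189\right) = -2 - -147695 = -2 + 147695 = 147693$)
$O{\left(S \right)} = S^{2} + 31 S$
$\sqrt{\sqrt{-87774 - 179972} + O{\left(K \right)}} = \sqrt{\sqrt{-87774 - 179972} + 147693 \left(31 + 147693\right)} = \sqrt{\sqrt{-267746} + 147693 \cdot 147724} = \sqrt{i \sqrt{267746} + 21817800732} = \sqrt{21817800732 + i \sqrt{267746}}$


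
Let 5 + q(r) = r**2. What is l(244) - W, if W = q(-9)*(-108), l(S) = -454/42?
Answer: 172141/21 ≈ 8197.2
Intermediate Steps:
l(S) = -227/21 (l(S) = -454*1/42 = -227/21)
q(r) = -5 + r**2
W = -8208 (W = (-5 + (-9)**2)*(-108) = (-5 + 81)*(-108) = 76*(-108) = -8208)
l(244) - W = -227/21 - 1*(-8208) = -227/21 + 8208 = 172141/21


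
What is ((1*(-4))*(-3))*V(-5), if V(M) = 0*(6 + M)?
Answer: 0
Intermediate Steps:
V(M) = 0
((1*(-4))*(-3))*V(-5) = ((1*(-4))*(-3))*0 = -4*(-3)*0 = 12*0 = 0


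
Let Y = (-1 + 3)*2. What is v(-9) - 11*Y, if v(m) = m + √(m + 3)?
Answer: -53 + I*√6 ≈ -53.0 + 2.4495*I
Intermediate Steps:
Y = 4 (Y = 2*2 = 4)
v(m) = m + √(3 + m)
v(-9) - 11*Y = (-9 + √(3 - 9)) - 11*4 = (-9 + √(-6)) - 44 = (-9 + I*√6) - 44 = -53 + I*√6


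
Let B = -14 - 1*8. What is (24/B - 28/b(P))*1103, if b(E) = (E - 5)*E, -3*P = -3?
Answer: 71695/11 ≈ 6517.7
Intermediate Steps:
P = 1 (P = -1/3*(-3) = 1)
B = -22 (B = -14 - 8 = -22)
b(E) = E*(-5 + E) (b(E) = (-5 + E)*E = E*(-5 + E))
(24/B - 28/b(P))*1103 = (24/(-22) - 28/(-5 + 1))*1103 = (24*(-1/22) - 28/(1*(-4)))*1103 = (-12/11 - 28/(-4))*1103 = (-12/11 - 28*(-1/4))*1103 = (-12/11 + 7)*1103 = (65/11)*1103 = 71695/11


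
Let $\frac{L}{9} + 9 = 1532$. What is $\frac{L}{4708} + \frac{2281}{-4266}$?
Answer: $\frac{23867557}{10042164} \approx 2.3767$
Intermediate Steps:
$L = 13707$ ($L = -81 + 9 \cdot 1532 = -81 + 13788 = 13707$)
$\frac{L}{4708} + \frac{2281}{-4266} = \frac{13707}{4708} + \frac{2281}{-4266} = 13707 \cdot \frac{1}{4708} + 2281 \left(- \frac{1}{4266}\right) = \frac{13707}{4708} - \frac{2281}{4266} = \frac{23867557}{10042164}$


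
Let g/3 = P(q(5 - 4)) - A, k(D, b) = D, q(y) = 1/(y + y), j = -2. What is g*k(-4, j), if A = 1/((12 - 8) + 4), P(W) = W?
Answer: -9/2 ≈ -4.5000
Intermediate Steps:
q(y) = 1/(2*y)
A = 1/8 (A = 1/(4 + 4) = 1/8 ≈ 0.12500)
g = 9/8 (g = 3*(1/(2*(5 - 4)) - 1*1/8) = 3*((1/2)/1 - 1/8) = 3*((1/2)*1 - 1/8) = 3*(1/2 - 1/8) = 3*(3/8) = 9/8 ≈ 1.1250)
g*k(-4, j) = (9/8)*(-4) = -9/2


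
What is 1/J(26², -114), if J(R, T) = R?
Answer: 1/676 ≈ 0.0014793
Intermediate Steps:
1/J(26², -114) = 1/(26²) = 1/676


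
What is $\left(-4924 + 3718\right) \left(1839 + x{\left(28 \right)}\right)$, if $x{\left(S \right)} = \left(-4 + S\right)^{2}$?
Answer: $-2912490$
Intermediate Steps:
$\left(-4924 + 3718\right) \left(1839 + x{\left(28 \right)}\right) = \left(-4924 + 3718\right) \left(1839 + \left(-4 + 28\right)^{2}\right) = - 1206 \left(1839 + 24^{2}\right) = - 1206 \left(1839 + 576\right) = \left(-1206\right) 2415 = -2912490$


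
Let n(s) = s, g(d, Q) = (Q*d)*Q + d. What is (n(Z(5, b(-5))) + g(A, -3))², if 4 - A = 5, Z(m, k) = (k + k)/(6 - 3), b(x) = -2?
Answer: 1156/9 ≈ 128.44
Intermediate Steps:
Z(m, k) = 2*k/3 (Z(m, k) = (2*k)/3 = (2*k)*(⅓) = 2*k/3)
A = -1 (A = 4 - 1*5 = 4 - 5 = -1)
g(d, Q) = d + d*Q² (g(d, Q) = d*Q² + d = d + d*Q²)
(n(Z(5, b(-5))) + g(A, -3))² = ((⅔)*(-2) - (1 + (-3)²))² = (-4/3 - (1 + 9))² = (-4/3 - 1*10)² = (-4/3 - 10)² = (-34/3)² = 1156/9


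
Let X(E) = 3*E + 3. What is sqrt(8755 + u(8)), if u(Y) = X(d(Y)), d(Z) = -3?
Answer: sqrt(8749) ≈ 93.536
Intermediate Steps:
X(E) = 3 + 3*E
u(Y) = -6 (u(Y) = 3 + 3*(-3) = 3 - 9 = -6)
sqrt(8755 + u(8)) = sqrt(8755 - 6) = sqrt(8749)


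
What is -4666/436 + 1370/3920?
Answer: -442335/42728 ≈ -10.352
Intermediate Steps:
-4666/436 + 1370/3920 = -4666*1/436 + 1370*(1/3920) = -2333/218 + 137/392 = -442335/42728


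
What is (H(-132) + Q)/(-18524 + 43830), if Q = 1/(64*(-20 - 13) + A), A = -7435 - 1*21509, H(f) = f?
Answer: -4099393/785903136 ≈ -0.0052162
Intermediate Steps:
A = -28944 (A = -7435 - 21509 = -28944)
Q = -1/31056 (Q = 1/(64*(-20 - 13) - 28944) = 1/(64*(-33) - 28944) = 1/(-2112 - 28944) = 1/(-31056) = -1/31056 ≈ -3.2200e-5)
(H(-132) + Q)/(-18524 + 43830) = (-132 - 1/31056)/(-18524 + 43830) = -4099393/31056/25306 = -4099393/31056*1/25306 = -4099393/785903136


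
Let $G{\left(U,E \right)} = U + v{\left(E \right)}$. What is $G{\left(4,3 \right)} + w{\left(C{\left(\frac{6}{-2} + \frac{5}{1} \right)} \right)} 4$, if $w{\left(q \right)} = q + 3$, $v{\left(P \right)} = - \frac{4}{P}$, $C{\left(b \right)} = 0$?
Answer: $\frac{44}{3} \approx 14.667$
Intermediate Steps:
$G{\left(U,E \right)} = U - \frac{4}{E}$
$w{\left(q \right)} = 3 + q$
$G{\left(4,3 \right)} + w{\left(C{\left(\frac{6}{-2} + \frac{5}{1} \right)} \right)} 4 = \left(4 - \frac{4}{3}\right) + \left(3 + 0\right) 4 = \left(4 - \frac{4}{3}\right) + 3 \cdot 4 = \left(4 - \frac{4}{3}\right) + 12 = \frac{8}{3} + 12 = \frac{44}{3}$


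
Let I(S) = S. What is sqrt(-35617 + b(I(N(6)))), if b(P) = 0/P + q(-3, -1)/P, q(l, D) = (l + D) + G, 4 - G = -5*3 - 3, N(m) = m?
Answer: I*sqrt(35614) ≈ 188.72*I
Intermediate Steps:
G = 22 (G = 4 - (-5*3 - 3) = 4 - (-15 - 3) = 4 - 1*(-18) = 4 + 18 = 22)
q(l, D) = 22 + D + l (q(l, D) = (l + D) + 22 = (D + l) + 22 = 22 + D + l)
b(P) = 18/P (b(P) = 0/P + (22 - 1 - 3)/P = 0 + 18/P = 18/P)
sqrt(-35617 + b(I(N(6)))) = sqrt(-35617 + 18/6) = sqrt(-35617 + 18*(1/6)) = sqrt(-35617 + 3) = sqrt(-35614) = I*sqrt(35614)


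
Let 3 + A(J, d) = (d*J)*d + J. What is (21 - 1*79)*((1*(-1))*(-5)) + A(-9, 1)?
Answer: -311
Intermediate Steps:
A(J, d) = -3 + J + J*d**2 (A(J, d) = -3 + ((d*J)*d + J) = -3 + ((J*d)*d + J) = -3 + (J*d**2 + J) = -3 + (J + J*d**2) = -3 + J + J*d**2)
(21 - 1*79)*((1*(-1))*(-5)) + A(-9, 1) = (21 - 1*79)*((1*(-1))*(-5)) + (-3 - 9 - 9*1**2) = (21 - 79)*(-1*(-5)) + (-3 - 9 - 9*1) = -58*5 + (-3 - 9 - 9) = -290 - 21 = -311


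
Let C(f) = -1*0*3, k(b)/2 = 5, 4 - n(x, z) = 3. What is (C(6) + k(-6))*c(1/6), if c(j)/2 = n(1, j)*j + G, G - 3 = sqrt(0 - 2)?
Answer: 190/3 + 20*I*sqrt(2) ≈ 63.333 + 28.284*I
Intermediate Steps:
n(x, z) = 1 (n(x, z) = 4 - 1*3 = 4 - 3 = 1)
G = 3 + I*sqrt(2) (G = 3 + sqrt(0 - 2) = 3 + sqrt(-2) = 3 + I*sqrt(2) ≈ 3.0 + 1.4142*I)
k(b) = 10 (k(b) = 2*5 = 10)
c(j) = 6 + 2*j + 2*I*sqrt(2) (c(j) = 2*(1*j + (3 + I*sqrt(2))) = 2*(j + (3 + I*sqrt(2))) = 2*(3 + j + I*sqrt(2)) = 6 + 2*j + 2*I*sqrt(2))
C(f) = 0 (C(f) = 0*3 = 0)
(C(6) + k(-6))*c(1/6) = (0 + 10)*(6 + 2/6 + 2*I*sqrt(2)) = 10*(6 + 2*(1/6) + 2*I*sqrt(2)) = 10*(6 + 1/3 + 2*I*sqrt(2)) = 10*(19/3 + 2*I*sqrt(2)) = 190/3 + 20*I*sqrt(2)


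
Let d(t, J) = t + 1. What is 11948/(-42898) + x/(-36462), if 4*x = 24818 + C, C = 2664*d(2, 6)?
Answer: -787518821/1564146876 ≈ -0.50348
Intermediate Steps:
d(t, J) = 1 + t
C = 7992 (C = 2664*(1 + 2) = 2664*3 = 7992)
x = 16405/2 (x = (24818 + 7992)/4 = (¼)*32810 = 16405/2 ≈ 8202.5)
11948/(-42898) + x/(-36462) = 11948/(-42898) + (16405/2)/(-36462) = 11948*(-1/42898) + (16405/2)*(-1/36462) = -5974/21449 - 16405/72924 = -787518821/1564146876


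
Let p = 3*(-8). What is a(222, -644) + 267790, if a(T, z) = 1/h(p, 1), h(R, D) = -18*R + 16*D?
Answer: 119969921/448 ≈ 2.6779e+5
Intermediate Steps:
p = -24
a(T, z) = 1/448 (a(T, z) = 1/(-18*(-24) + 16*1) = 1/(432 + 16) = 1/448)
a(222, -644) + 267790 = 1/448 + 267790 = 119969921/448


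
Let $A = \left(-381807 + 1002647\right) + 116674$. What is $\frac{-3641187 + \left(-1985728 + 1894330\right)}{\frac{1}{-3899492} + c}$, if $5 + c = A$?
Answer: $- \frac{14555185346820}{2875910445427} \approx -5.0611$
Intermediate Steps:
$A = 737514$ ($A = 620840 + 116674 = 737514$)
$c = 737509$ ($c = -5 + 737514 = 737509$)
$\frac{-3641187 + \left(-1985728 + 1894330\right)}{\frac{1}{-3899492} + c} = \frac{-3641187 + \left(-1985728 + 1894330\right)}{\frac{1}{-3899492} + 737509} = \frac{-3641187 - 91398}{- \frac{1}{3899492} + 737509} = - \frac{3732585}{\frac{2875910445427}{3899492}} = \left(-3732585\right) \frac{3899492}{2875910445427} = - \frac{14555185346820}{2875910445427}$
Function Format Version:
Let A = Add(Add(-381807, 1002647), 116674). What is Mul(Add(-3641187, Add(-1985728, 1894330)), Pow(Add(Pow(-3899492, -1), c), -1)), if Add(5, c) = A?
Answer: Rational(-14555185346820, 2875910445427) ≈ -5.0611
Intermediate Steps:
A = 737514 (A = Add(620840, 116674) = 737514)
c = 737509 (c = Add(-5, 737514) = 737509)
Mul(Add(-3641187, Add(-1985728, 1894330)), Pow(Add(Pow(-3899492, -1), c), -1)) = Mul(Add(-3641187, Add(-1985728, 1894330)), Pow(Add(Pow(-3899492, -1), 737509), -1)) = Mul(Add(-3641187, -91398), Pow(Add(Rational(-1, 3899492), 737509), -1)) = Mul(-3732585, Pow(Rational(2875910445427, 3899492), -1)) = Mul(-3732585, Rational(3899492, 2875910445427)) = Rational(-14555185346820, 2875910445427)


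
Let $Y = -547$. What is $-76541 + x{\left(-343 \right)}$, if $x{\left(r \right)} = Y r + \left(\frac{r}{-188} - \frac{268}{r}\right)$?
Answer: $\frac{7163050753}{64484} \approx 1.1108 \cdot 10^{5}$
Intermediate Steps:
$x{\left(r \right)} = - \frac{268}{r} - \frac{102837 r}{188}$ ($x{\left(r \right)} = - 547 r + \left(\frac{r}{-188} - \frac{268}{r}\right) = - 547 r + \left(r \left(- \frac{1}{188}\right) - \frac{268}{r}\right) = - 547 r - \left(\frac{268}{r} + \frac{r}{188}\right) = - \frac{268}{r} - \frac{102837 r}{188}$)
$-76541 + x{\left(-343 \right)} = -76541 - \left(- \frac{35273091}{188} + \frac{268}{-343}\right) = -76541 + \left(\left(-268\right) \left(- \frac{1}{343}\right) + \frac{35273091}{188}\right) = -76541 + \left(\frac{268}{343} + \frac{35273091}{188}\right) = -76541 + \frac{12098720597}{64484} = \frac{7163050753}{64484}$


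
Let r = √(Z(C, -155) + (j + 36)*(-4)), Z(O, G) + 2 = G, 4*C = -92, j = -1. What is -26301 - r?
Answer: -26301 - 3*I*√33 ≈ -26301.0 - 17.234*I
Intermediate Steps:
C = -23 (C = (¼)*(-92) = -23)
Z(O, G) = -2 + G
r = 3*I*√33 (r = √((-2 - 155) + (-1 + 36)*(-4)) = √(-157 + 35*(-4)) = √(-157 - 140) = √(-297) = 3*I*√33 ≈ 17.234*I)
-26301 - r = -26301 - 3*I*√33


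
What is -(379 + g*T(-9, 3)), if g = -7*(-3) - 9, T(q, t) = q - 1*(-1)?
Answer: -283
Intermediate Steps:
T(q, t) = 1 + q (T(q, t) = q + 1 = 1 + q)
g = 12 (g = 21 - 9 = 12)
-(379 + g*T(-9, 3)) = -(379 + 12*(1 - 9)) = -(379 + 12*(-8)) = -(379 - 96) = -1*283 = -283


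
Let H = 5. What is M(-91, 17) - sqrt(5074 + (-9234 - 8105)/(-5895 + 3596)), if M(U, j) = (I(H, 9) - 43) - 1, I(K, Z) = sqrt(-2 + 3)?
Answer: -43 - sqrt(221966835)/209 ≈ -114.28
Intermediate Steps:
I(K, Z) = 1 (I(K, Z) = sqrt(1) = 1)
M(U, j) = -43 (M(U, j) = (1 - 43) - 1 = -42 - 1 = -43)
M(-91, 17) - sqrt(5074 + (-9234 - 8105)/(-5895 + 3596)) = -43 - sqrt(5074 + (-9234 - 8105)/(-5895 + 3596)) = -43 - sqrt(5074 - 17339/(-2299)) = -43 - sqrt(5074 - 17339*(-1/2299)) = -43 - sqrt(5074 + 17339/2299) = -43 - sqrt(11682465/2299) = -43 - sqrt(221966835)/209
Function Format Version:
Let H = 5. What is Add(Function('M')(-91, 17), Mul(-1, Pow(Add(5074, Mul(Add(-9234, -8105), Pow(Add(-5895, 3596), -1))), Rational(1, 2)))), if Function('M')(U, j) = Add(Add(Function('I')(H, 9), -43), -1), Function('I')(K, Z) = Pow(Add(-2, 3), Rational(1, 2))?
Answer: Add(-43, Mul(Rational(-1, 209), Pow(221966835, Rational(1, 2)))) ≈ -114.28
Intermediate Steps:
Function('I')(K, Z) = 1 (Function('I')(K, Z) = Pow(1, Rational(1, 2)) = 1)
Function('M')(U, j) = -43 (Function('M')(U, j) = Add(Add(1, -43), -1) = Add(-42, -1) = -43)
Add(Function('M')(-91, 17), Mul(-1, Pow(Add(5074, Mul(Add(-9234, -8105), Pow(Add(-5895, 3596), -1))), Rational(1, 2)))) = Add(-43, Mul(-1, Pow(Add(5074, Mul(Add(-9234, -8105), Pow(Add(-5895, 3596), -1))), Rational(1, 2)))) = Add(-43, Mul(-1, Pow(Add(5074, Mul(-17339, Pow(-2299, -1))), Rational(1, 2)))) = Add(-43, Mul(-1, Pow(Add(5074, Mul(-17339, Rational(-1, 2299))), Rational(1, 2)))) = Add(-43, Mul(-1, Pow(Add(5074, Rational(17339, 2299)), Rational(1, 2)))) = Add(-43, Mul(-1, Pow(Rational(11682465, 2299), Rational(1, 2)))) = Add(-43, Mul(-1, Mul(Rational(1, 209), Pow(221966835, Rational(1, 2))))) = Add(-43, Mul(Rational(-1, 209), Pow(221966835, Rational(1, 2))))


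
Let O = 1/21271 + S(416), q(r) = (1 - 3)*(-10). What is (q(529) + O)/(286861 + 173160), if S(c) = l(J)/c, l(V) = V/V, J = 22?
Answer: 176996407/4070604383456 ≈ 4.3482e-5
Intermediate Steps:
l(V) = 1
q(r) = 20 (q(r) = -2*(-10) = 20)
S(c) = 1/c
O = 21687/8848736 (O = 1/21271 + 1/416 = 21687/8848736 ≈ 0.0024509)
(q(529) + O)/(286861 + 173160) = (20 + 21687/8848736)/(286861 + 173160) = (176996407/8848736)/460021 = (176996407/8848736)*(1/460021) = 176996407/4070604383456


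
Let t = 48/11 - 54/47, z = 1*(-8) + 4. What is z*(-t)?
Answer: 6648/517 ≈ 12.859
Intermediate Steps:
z = -4 (z = -8 + 4 = -4)
t = 1662/517 (t = 48*(1/11) - 54*1/47 = 48/11 - 54/47 = 1662/517 ≈ 3.2147)
z*(-t) = -(-4)*1662/517 = -4*(-1662/517) = 6648/517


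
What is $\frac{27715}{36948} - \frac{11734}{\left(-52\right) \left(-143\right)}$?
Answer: $- \frac{56864773}{68686332} \approx -0.82789$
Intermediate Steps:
$\frac{27715}{36948} - \frac{11734}{\left(-52\right) \left(-143\right)} = 27715 \cdot \frac{1}{36948} - \frac{11734}{7436} = \frac{27715}{36948} - \frac{5867}{3718} = - \frac{56864773}{68686332}$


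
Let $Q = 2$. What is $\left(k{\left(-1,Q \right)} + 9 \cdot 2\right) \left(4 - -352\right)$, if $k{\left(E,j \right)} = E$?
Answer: $6052$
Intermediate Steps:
$\left(k{\left(-1,Q \right)} + 9 \cdot 2\right) \left(4 - -352\right) = \left(-1 + 9 \cdot 2\right) \left(4 - -352\right) = \left(-1 + 18\right) \left(4 + 352\right) = 17 \cdot 356 = 6052$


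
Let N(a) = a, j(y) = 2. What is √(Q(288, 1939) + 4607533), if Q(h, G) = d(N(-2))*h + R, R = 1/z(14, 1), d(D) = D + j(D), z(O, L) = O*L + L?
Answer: 2*√259173735/15 ≈ 2146.5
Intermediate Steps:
z(O, L) = L + L*O (z(O, L) = L*O + L = L + L*O)
d(D) = 2 + D (d(D) = D + 2 = 2 + D)
R = 1/15 (R = 1/(1*(1 + 14)) = 1/(1*15) = 1/15 ≈ 0.066667)
Q(h, G) = 1/15 (Q(h, G) = (2 - 2)*h + 1/15 = 0*h + 1/15 = 0 + 1/15 = 1/15)
√(Q(288, 1939) + 4607533) = √(1/15 + 4607533) = √(69112996/15) = 2*√259173735/15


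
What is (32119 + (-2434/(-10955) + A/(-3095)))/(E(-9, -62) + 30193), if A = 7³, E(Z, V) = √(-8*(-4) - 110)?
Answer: 6576166781457884/6181809278899415 - 217804351388*I*√78/6181809278899415 ≈ 1.0638 - 0.00031117*I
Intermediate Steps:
E(Z, V) = I*√78 (E(Z, V) = √(32 - 110) = √(-78) = I*√78)
A = 343
(32119 + (-2434/(-10955) + A/(-3095)))/(E(-9, -62) + 30193) = (32119 + (-2434/(-10955) + 343/(-3095)))/(I*√78 + 30193) = (32119 + (-2434*(-1/10955) + 343*(-1/3095)))/(30193 + I*√78) = (32119 + (2434/10955 - 343/3095))/(30193 + I*√78) = (32119 + 755133/6781145)/(30193 + I*√78) = 217804351388/(6781145*(30193 + I*√78))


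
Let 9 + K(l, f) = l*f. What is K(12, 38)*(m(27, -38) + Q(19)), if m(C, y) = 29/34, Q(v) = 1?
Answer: 28161/34 ≈ 828.26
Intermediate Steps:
K(l, f) = -9 + f*l (K(l, f) = -9 + l*f = -9 + f*l)
m(C, y) = 29/34 (m(C, y) = 29*(1/34) = 29/34)
K(12, 38)*(m(27, -38) + Q(19)) = (-9 + 38*12)*(29/34 + 1) = (-9 + 456)*(63/34) = 447*(63/34) = 28161/34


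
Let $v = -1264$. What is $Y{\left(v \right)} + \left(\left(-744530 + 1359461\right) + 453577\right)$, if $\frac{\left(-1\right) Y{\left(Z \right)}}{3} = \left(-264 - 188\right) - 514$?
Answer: $1071406$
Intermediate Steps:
$Y{\left(Z \right)} = 2898$ ($Y{\left(Z \right)} = - 3 \left(\left(-264 - 188\right) - 514\right) = - 3 \left(-452 - 514\right) = \left(-3\right) \left(-966\right) = 2898$)
$Y{\left(v \right)} + \left(\left(-744530 + 1359461\right) + 453577\right) = 2898 + \left(\left(-744530 + 1359461\right) + 453577\right) = 2898 + \left(614931 + 453577\right) = 2898 + 1068508 = 1071406$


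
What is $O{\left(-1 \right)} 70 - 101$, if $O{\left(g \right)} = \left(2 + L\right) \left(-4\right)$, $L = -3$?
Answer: $179$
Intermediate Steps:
$O{\left(g \right)} = 4$ ($O{\left(g \right)} = \left(2 - 3\right) \left(-4\right) = \left(-1\right) \left(-4\right) = 4$)
$O{\left(-1 \right)} 70 - 101 = 4 \cdot 70 - 101 = 280 - 101 = 179$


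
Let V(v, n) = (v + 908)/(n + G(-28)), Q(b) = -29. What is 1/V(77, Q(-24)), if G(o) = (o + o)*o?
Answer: 1539/985 ≈ 1.5624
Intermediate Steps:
G(o) = 2*o**2 (G(o) = (2*o)*o = 2*o**2)
V(v, n) = (908 + v)/(1568 + n) (V(v, n) = (v + 908)/(n + 2*(-28)**2) = (908 + v)/(n + 2*784) = (908 + v)/(n + 1568) = (908 + v)/(1568 + n))
1/V(77, Q(-24)) = 1/((908 + 77)/(1568 - 29)) = 1/(985/1539) = 1539/985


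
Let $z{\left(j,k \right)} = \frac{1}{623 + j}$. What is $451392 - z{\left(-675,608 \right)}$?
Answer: $\frac{23472385}{52} \approx 4.5139 \cdot 10^{5}$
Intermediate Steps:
$451392 - z{\left(-675,608 \right)} = 451392 - \frac{1}{623 - 675} = 451392 - \frac{1}{-52} = 451392 - - \frac{1}{52} = 451392 + \frac{1}{52} = \frac{23472385}{52}$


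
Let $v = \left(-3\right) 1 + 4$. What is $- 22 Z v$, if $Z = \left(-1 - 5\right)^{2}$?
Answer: $-792$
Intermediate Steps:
$v = 1$ ($v = -3 + 4 = 1$)
$Z = 36$ ($Z = \left(-6\right)^{2} = 36$)
$- 22 Z v = \left(-22\right) 36 \cdot 1 = \left(-792\right) 1 = -792$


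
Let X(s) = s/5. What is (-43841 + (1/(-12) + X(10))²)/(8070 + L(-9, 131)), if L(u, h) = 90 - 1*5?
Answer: -1262515/234864 ≈ -5.3755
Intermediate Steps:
L(u, h) = 85 (L(u, h) = 90 - 5 = 85)
X(s) = s/5 (X(s) = s*(⅕) = s/5)
(-43841 + (1/(-12) + X(10))²)/(8070 + L(-9, 131)) = (-43841 + (1/(-12) + (⅕)*10)²)/(8070 + 85) = (-43841 + (-1/12 + 2)²)/8155 = (-43841 + (23/12)²)*(1/8155) = (-43841 + 529/144)*(1/8155) = -6312575/144*1/8155 = -1262515/234864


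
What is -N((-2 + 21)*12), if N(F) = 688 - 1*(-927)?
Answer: -1615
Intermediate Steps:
N(F) = 1615 (N(F) = 688 + 927 = 1615)
-N((-2 + 21)*12) = -1*1615 = -1615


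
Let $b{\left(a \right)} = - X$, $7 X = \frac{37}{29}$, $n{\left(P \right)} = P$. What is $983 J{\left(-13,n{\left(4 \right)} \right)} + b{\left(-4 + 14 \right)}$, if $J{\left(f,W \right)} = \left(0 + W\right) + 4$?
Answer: $\frac{1596355}{203} \approx 7863.8$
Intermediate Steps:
$X = \frac{37}{203}$ ($X = \frac{37 \cdot \frac{1}{29}}{7} = \frac{1}{7} \cdot \frac{37}{29} = \frac{37}{203} \approx 0.18227$)
$J{\left(f,W \right)} = 4 + W$ ($J{\left(f,W \right)} = W + 4 = 4 + W$)
$b{\left(a \right)} = - \frac{37}{203}$ ($b{\left(a \right)} = \left(-1\right) \frac{37}{203} = - \frac{37}{203}$)
$983 J{\left(-13,n{\left(4 \right)} \right)} + b{\left(-4 + 14 \right)} = 983 \left(4 + 4\right) - \frac{37}{203} = 983 \cdot 8 - \frac{37}{203} = 7864 - \frac{37}{203} = \frac{1596355}{203}$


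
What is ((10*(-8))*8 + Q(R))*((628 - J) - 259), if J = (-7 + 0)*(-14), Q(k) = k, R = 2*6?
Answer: -170188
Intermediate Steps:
R = 12
J = 98 (J = -7*(-14) = 98)
((10*(-8))*8 + Q(R))*((628 - J) - 259) = ((10*(-8))*8 + 12)*((628 - 1*98) - 259) = (-80*8 + 12)*((628 - 98) - 259) = (-640 + 12)*(530 - 259) = -628*271 = -170188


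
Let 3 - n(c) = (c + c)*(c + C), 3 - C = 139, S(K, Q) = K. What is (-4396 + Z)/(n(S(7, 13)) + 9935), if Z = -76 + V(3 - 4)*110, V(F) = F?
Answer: -2291/5872 ≈ -0.39016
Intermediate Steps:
C = -136 (C = 3 - 1*139 = 3 - 139 = -136)
n(c) = 3 - 2*c*(-136 + c) (n(c) = 3 - (c + c)*(c - 136) = 3 - 2*c*(-136 + c))
Z = -186 (Z = -76 + (3 - 4)*110 = -76 - 1*110 = -76 - 110 = -186)
(-4396 + Z)/(n(S(7, 13)) + 9935) = (-4396 - 186)/((3 - 2*7**2 + 272*7) + 9935) = -4582/((3 - 2*49 + 1904) + 9935) = -4582/((3 - 98 + 1904) + 9935) = -4582/(1809 + 9935) = -4582/11744 = -4582*1/11744 = -2291/5872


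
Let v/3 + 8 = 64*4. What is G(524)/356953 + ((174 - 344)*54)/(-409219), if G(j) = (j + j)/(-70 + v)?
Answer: 1104505648736/49226247051259 ≈ 0.022437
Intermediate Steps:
v = 744 (v = -24 + 3*(64*4) = -24 + 3*256 = -24 + 768 = 744)
G(j) = j/337 (G(j) = (j + j)/(-70 + 744) = (2*j)/674 = (2*j)*(1/674) = j/337)
G(524)/356953 + ((174 - 344)*54)/(-409219) = ((1/337)*524)/356953 + ((174 - 344)*54)/(-409219) = (524/337)*(1/356953) - 170*54*(-1/409219) = 524/120293161 - 9180*(-1/409219) = 524/120293161 + 9180/409219 = 1104505648736/49226247051259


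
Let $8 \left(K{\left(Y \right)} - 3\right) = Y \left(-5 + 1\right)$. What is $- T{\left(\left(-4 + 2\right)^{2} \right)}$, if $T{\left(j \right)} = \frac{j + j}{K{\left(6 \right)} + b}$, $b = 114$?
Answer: $- \frac{4}{57} \approx -0.070175$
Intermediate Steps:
$K{\left(Y \right)} = 3 - \frac{Y}{2}$ ($K{\left(Y \right)} = 3 + \frac{Y \left(-5 + 1\right)}{8} = 3 + \frac{Y \left(-4\right)}{8} = 3 + \frac{\left(-4\right) Y}{8} = 3 - \frac{Y}{2}$)
$T{\left(j \right)} = \frac{j}{57}$ ($T{\left(j \right)} = \frac{j + j}{\left(3 - 3\right) + 114} = \frac{2 j}{\left(3 - 3\right) + 114} = \frac{2 j}{0 + 114} = \frac{2 j}{114} = 2 j \frac{1}{114} = \frac{j}{57}$)
$- T{\left(\left(-4 + 2\right)^{2} \right)} = - \frac{\left(-4 + 2\right)^{2}}{57} = - \frac{\left(-2\right)^{2}}{57} = - \frac{4}{57}$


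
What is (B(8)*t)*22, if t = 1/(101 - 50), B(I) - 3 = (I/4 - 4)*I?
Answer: -286/51 ≈ -5.6078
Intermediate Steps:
B(I) = 3 + I*(-4 + I/4) (B(I) = 3 + (I/4 - 4)*I = 3 + (-4 + I/4)*I = 3 + I*(-4 + I/4))
t = 1/51 ≈ 0.019608
(B(8)*t)*22 = ((3 - 4*8 + (¼)*8²)*(1/51))*22 = ((3 - 32 + (¼)*64)*(1/51))*22 = ((3 - 32 + 16)*(1/51))*22 = -13*1/51*22 = -13/51*22 = -286/51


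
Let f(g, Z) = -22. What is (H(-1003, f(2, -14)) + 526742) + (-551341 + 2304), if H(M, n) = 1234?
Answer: -21061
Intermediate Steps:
(H(-1003, f(2, -14)) + 526742) + (-551341 + 2304) = (1234 + 526742) + (-551341 + 2304) = 527976 - 549037 = -21061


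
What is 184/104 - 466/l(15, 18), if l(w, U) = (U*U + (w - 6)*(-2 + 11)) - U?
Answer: 2843/5031 ≈ 0.56510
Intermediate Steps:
l(w, U) = -54 + U² - U + 9*w (l(w, U) = (U² + (-6 + w)*9) - U = (U² + (-54 + 9*w)) - U = (-54 + U² + 9*w) - U = -54 + U² - U + 9*w)
184/104 - 466/l(15, 18) = 184/104 - 466/(-54 + 18² - 1*18 + 9*15) = 184*(1/104) - 466/(-54 + 324 - 18 + 135) = 23/13 - 466/387 = 2843/5031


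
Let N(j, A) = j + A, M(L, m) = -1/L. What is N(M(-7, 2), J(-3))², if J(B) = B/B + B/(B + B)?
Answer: 529/196 ≈ 2.6990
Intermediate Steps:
J(B) = 3/2 (J(B) = 1 + B/((2*B)) = 1 + B*(1/(2*B)) = 1 + ½ = 3/2)
N(j, A) = A + j
N(M(-7, 2), J(-3))² = (3/2 - 1/(-7))² = (3/2 - 1*(-⅐))² = (3/2 + ⅐)² = (23/14)² = 529/196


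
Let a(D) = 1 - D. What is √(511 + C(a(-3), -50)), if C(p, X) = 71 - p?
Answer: 17*√2 ≈ 24.042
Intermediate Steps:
√(511 + C(a(-3), -50)) = √(511 + (71 - (1 - 1*(-3)))) = √(511 + (71 - (1 + 3))) = √(511 + (71 - 1*4)) = √(511 + (71 - 4)) = √(511 + 67) = √578 = 17*√2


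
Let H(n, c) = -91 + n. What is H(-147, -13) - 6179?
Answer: -6417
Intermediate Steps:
H(-147, -13) - 6179 = (-91 - 147) - 6179 = -238 - 6179 = -6417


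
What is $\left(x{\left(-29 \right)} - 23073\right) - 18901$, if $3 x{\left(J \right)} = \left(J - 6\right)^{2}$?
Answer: $- \frac{124697}{3} \approx -41566.0$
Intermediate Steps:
$x{\left(J \right)} = \frac{\left(-6 + J\right)^{2}}{3}$ ($x{\left(J \right)} = \frac{\left(J - 6\right)^{2}}{3} = \frac{\left(-6 + J\right)^{2}}{3}$)
$\left(x{\left(-29 \right)} - 23073\right) - 18901 = \left(\frac{\left(-6 - 29\right)^{2}}{3} - 23073\right) - 18901 = \left(\frac{\left(-35\right)^{2}}{3} - 23073\right) - 18901 = \left(\frac{1}{3} \cdot 1225 - 23073\right) - 18901 = \left(\frac{1225}{3} - 23073\right) - 18901 = - \frac{67994}{3} - 18901 = - \frac{124697}{3}$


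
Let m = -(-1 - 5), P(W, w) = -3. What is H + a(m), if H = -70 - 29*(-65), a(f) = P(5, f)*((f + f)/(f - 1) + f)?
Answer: 8949/5 ≈ 1789.8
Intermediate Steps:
m = 6 (m = -1*(-6) = 6)
a(f) = -3*f - 6*f/(-1 + f) (a(f) = -3*((f + f)/(f - 1) + f) = -3*((2*f)/(-1 + f) + f) = -3*(2*f/(-1 + f) + f) = -3*(f + 2*f/(-1 + f)) = -3*f - 6*f/(-1 + f))
H = 1815 (H = -70 + 1885 = 1815)
H + a(m) = 1815 - 3*6*(1 + 6)/(-1 + 6) = 1815 - 3*6*7/5 = 1815 - 3*6*1/5*7 = 1815 - 126/5 = 8949/5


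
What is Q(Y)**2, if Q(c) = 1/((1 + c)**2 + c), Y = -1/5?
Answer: 625/121 ≈ 5.1653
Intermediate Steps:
Y = -1/5 (Y = -1*1/5 = -1/5 ≈ -0.20000)
Q(c) = 1/(c + (1 + c)**2)
Q(Y)**2 = (1/(-1/5 + (1 - 1/5)**2))**2 = (1/(-1/5 + (4/5)**2))**2 = (1/(-1/5 + 16/25))**2 = (1/(11/25))**2 = (25/11)**2 = 625/121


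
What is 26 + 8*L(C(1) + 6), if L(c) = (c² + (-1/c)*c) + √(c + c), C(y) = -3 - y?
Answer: 66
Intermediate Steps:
L(c) = -1 + c² + √2*√c (L(c) = (c² - 1) + √(2*c) = (-1 + c²) + √2*√c = -1 + c² + √2*√c)
26 + 8*L(C(1) + 6) = 26 + 8*(-1 + ((-3 - 1*1) + 6)² + √2*√((-3 - 1*1) + 6)) = 26 + 8*(-1 + ((-3 - 1) + 6)² + √2*√((-3 - 1) + 6)) = 26 + 8*(-1 + (-4 + 6)² + √2*√(-4 + 6)) = 26 + 8*(-1 + 2² + √2*√2) = 26 + 8*(-1 + 4 + 2) = 26 + 8*5 = 26 + 40 = 66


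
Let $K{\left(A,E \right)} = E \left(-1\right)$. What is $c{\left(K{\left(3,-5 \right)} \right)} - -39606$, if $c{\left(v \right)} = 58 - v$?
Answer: $39659$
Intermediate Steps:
$K{\left(A,E \right)} = - E$
$c{\left(K{\left(3,-5 \right)} \right)} - -39606 = \left(58 - \left(-1\right) \left(-5\right)\right) - -39606 = \left(58 - 5\right) + 39606 = 53 + 39606 = 39659$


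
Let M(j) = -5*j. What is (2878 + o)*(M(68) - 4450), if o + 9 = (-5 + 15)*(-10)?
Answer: -13263510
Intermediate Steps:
o = -109 (o = -9 + (-5 + 15)*(-10) = -9 + 10*(-10) = -9 - 100 = -109)
(2878 + o)*(M(68) - 4450) = (2878 - 109)*(-5*68 - 4450) = 2769*(-340 - 4450) = 2769*(-4790) = -13263510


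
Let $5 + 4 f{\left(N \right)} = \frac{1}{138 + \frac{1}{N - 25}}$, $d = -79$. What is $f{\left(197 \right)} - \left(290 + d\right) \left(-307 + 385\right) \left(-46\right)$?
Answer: $\frac{71881973951}{94948} \approx 7.5707 \cdot 10^{5}$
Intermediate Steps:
$f{\left(N \right)} = - \frac{5}{4} + \frac{1}{4 \left(138 + \frac{1}{-25 + N}\right)}$ ($f{\left(N \right)} = - \frac{5}{4} + \frac{1}{4 \left(138 + \frac{1}{N - 25}\right)} = - \frac{5}{4} + \frac{1}{4 \left(138 + \frac{1}{-25 + N}\right)}$)
$f{\left(197 \right)} - \left(290 + d\right) \left(-307 + 385\right) \left(-46\right) = \frac{17220 - 135733}{4 \left(-3449 + 138 \cdot 197\right)} - \left(290 - 79\right) \left(-307 + 385\right) \left(-46\right) = \frac{17220 - 135733}{4 \left(-3449 + 27186\right)} - 211 \cdot 78 \left(-46\right) = \frac{1}{4} \cdot \frac{1}{23737} \left(-118513\right) - 16458 \left(-46\right) = \frac{1}{4} \cdot \frac{1}{23737} \left(-118513\right) - -757068 = - \frac{118513}{94948} + 757068 = \frac{71881973951}{94948}$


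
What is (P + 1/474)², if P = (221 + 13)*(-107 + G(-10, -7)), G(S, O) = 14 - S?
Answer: 84750933124729/224676 ≈ 3.7721e+8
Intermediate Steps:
P = -19422 (P = (221 + 13)*(-107 + (14 - 1*(-10))) = 234*(-107 + (14 + 10)) = 234*(-107 + 24) = 234*(-83) = -19422)
(P + 1/474)² = (-19422 + 1/474)² = (-9206027/474)² = 84750933124729/224676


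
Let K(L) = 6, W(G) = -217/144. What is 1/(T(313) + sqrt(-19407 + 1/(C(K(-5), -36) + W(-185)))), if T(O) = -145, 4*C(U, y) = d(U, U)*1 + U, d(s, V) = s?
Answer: -31175/8692736 - I*sqrt(897057615)/8692736 ≈ -0.0035863 - 0.0034455*I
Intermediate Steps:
W(G) = -217/144 (W(G) = -217*1/144 = -217/144)
C(U, y) = U/2 (C(U, y) = (U*1 + U)/4 = (U + U)/4 = (2*U)/4 = U/2)
1/(T(313) + sqrt(-19407 + 1/(C(K(-5), -36) + W(-185)))) = 1/(-145 + sqrt(-19407 + 1/((1/2)*6 - 217/144))) = 1/(-145 + sqrt(-19407 + 1/(3 - 217/144))) = 1/(-145 + sqrt(-19407 + 1/(215/144))) = 1/(-145 + sqrt(-19407 + 144/215)) = 1/(-145 + sqrt(-4172361/215)) = 1/(-145 + I*sqrt(897057615)/215)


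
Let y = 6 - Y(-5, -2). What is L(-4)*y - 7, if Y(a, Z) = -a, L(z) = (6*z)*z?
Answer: 89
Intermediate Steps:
L(z) = 6*z**2
y = 1 (y = 6 - (-1)*(-5) = 6 - 1*5 = 6 - 5 = 1)
L(-4)*y - 7 = (6*(-4)**2)*1 - 7 = (6*16)*1 - 7 = 96*1 - 7 = 96 - 7 = 89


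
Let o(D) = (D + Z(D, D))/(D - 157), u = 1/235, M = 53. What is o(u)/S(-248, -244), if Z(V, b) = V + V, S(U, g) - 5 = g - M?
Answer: 1/3591016 ≈ 2.7847e-7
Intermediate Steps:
u = 1/235 ≈ 0.0042553
S(U, g) = -48 + g (S(U, g) = 5 + (g - 1*53) = 5 + (g - 53) = 5 + (-53 + g) = -48 + g)
Z(V, b) = 2*V
o(D) = 3*D/(-157 + D) (o(D) = (D + 2*D)/(D - 157) = (3*D)/(-157 + D) = 3*D/(-157 + D))
o(u)/S(-248, -244) = (3*(1/235)/(-157 + 1/235))/(-48 - 244) = (3*(1/235)/(-36894/235))/(-292) = (3*(1/235)*(-235/36894))*(-1/292) = -1/12298*(-1/292) = 1/3591016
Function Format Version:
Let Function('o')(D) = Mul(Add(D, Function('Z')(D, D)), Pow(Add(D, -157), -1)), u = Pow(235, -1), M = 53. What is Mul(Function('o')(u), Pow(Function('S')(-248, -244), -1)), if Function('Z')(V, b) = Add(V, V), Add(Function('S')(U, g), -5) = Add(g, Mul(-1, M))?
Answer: Rational(1, 3591016) ≈ 2.7847e-7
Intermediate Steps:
u = Rational(1, 235) ≈ 0.0042553
Function('S')(U, g) = Add(-48, g) (Function('S')(U, g) = Add(5, Add(g, Mul(-1, 53))) = Add(5, Add(g, -53)) = Add(5, Add(-53, g)) = Add(-48, g))
Function('Z')(V, b) = Mul(2, V)
Function('o')(D) = Mul(3, D, Pow(Add(-157, D), -1)) (Function('o')(D) = Mul(Add(D, Mul(2, D)), Pow(Add(D, -157), -1)) = Mul(Mul(3, D), Pow(Add(-157, D), -1)) = Mul(3, D, Pow(Add(-157, D), -1)))
Mul(Function('o')(u), Pow(Function('S')(-248, -244), -1)) = Mul(Mul(3, Rational(1, 235), Pow(Add(-157, Rational(1, 235)), -1)), Pow(Add(-48, -244), -1)) = Mul(Mul(3, Rational(1, 235), Pow(Rational(-36894, 235), -1)), Pow(-292, -1)) = Mul(Mul(3, Rational(1, 235), Rational(-235, 36894)), Rational(-1, 292)) = Mul(Rational(-1, 12298), Rational(-1, 292)) = Rational(1, 3591016)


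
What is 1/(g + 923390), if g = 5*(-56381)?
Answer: 1/641485 ≈ 1.5589e-6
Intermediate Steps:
g = -281905
1/(g + 923390) = 1/(-281905 + 923390) = 1/641485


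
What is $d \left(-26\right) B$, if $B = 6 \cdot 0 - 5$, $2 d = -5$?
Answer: $-325$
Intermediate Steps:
$d = - \frac{5}{2}$ ($d = \frac{1}{2} \left(-5\right) = - \frac{5}{2} \approx -2.5$)
$B = -5$ ($B = 0 - 5 = -5$)
$d \left(-26\right) B = \left(- \frac{5}{2}\right) \left(-26\right) \left(-5\right) = 65 \left(-5\right) = -325$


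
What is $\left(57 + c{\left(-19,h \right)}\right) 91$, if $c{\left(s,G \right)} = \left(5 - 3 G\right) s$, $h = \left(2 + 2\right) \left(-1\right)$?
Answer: $-24206$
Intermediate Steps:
$h = -4$ ($h = 4 \left(-1\right) = -4$)
$c{\left(s,G \right)} = s \left(5 - 3 G\right)$
$\left(57 + c{\left(-19,h \right)}\right) 91 = \left(57 - 19 \left(5 - -12\right)\right) 91 = \left(57 - 19 \left(5 + 12\right)\right) 91 = \left(57 - 323\right) 91 = \left(-266\right) 91 = -24206$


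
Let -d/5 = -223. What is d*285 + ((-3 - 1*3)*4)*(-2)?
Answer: 317823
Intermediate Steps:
d = 1115 (d = -5*(-223) = 1115)
d*285 + ((-3 - 1*3)*4)*(-2) = 1115*285 + ((-3 - 1*3)*4)*(-2) = 317775 + ((-3 - 3)*4)*(-2) = 317775 - 6*4*(-2) = 317775 - 24*(-2) = 317775 + 48 = 317823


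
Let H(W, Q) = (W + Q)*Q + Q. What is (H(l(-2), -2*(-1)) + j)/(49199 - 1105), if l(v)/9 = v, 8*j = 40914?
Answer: 20337/192376 ≈ 0.10571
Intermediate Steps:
j = 20457/4 (j = (⅛)*40914 = 20457/4 ≈ 5114.3)
l(v) = 9*v
H(W, Q) = Q + Q*(Q + W) (H(W, Q) = (Q + W)*Q + Q = Q*(Q + W) + Q = Q + Q*(Q + W))
(H(l(-2), -2*(-1)) + j)/(49199 - 1105) = ((-2*(-1))*(1 - 2*(-1) + 9*(-2)) + 20457/4)/(49199 - 1105) = (2*(1 + 2 - 18) + 20457/4)/48094 = (2*(-15) + 20457/4)*(1/48094) = (-30 + 20457/4)*(1/48094) = (20337/4)*(1/48094) = 20337/192376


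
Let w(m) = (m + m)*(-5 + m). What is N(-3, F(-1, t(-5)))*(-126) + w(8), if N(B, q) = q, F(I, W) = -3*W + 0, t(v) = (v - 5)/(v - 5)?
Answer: 426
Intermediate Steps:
t(v) = 1 (t(v) = (-5 + v)/(-5 + v) = 1)
F(I, W) = -3*W
w(m) = 2*m*(-5 + m) (w(m) = (2*m)*(-5 + m) = 2*m*(-5 + m))
N(-3, F(-1, t(-5)))*(-126) + w(8) = -3*1*(-126) + 2*8*(-5 + 8) = -3*(-126) + 2*8*3 = 378 + 48 = 426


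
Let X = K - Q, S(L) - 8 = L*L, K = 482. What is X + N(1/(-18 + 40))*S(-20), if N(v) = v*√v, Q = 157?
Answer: 325 + 102*√22/121 ≈ 328.95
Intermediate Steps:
S(L) = 8 + L² (S(L) = 8 + L*L = 8 + L²)
N(v) = v^(3/2)
X = 325 (X = 482 - 1*157 = 482 - 157 = 325)
X + N(1/(-18 + 40))*S(-20) = 325 + (1/(-18 + 40))^(3/2)*(8 + (-20)²) = 325 + (1/22)^(3/2)*(8 + 400) = 325 + (1/22)^(3/2)*408 = 325 + (√22/484)*408 = 325 + 102*√22/121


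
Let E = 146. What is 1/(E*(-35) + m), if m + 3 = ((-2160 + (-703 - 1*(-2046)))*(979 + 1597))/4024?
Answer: -503/2834913 ≈ -0.00017743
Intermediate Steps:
m = -264583/503 (m = -3 + ((-2160 + (-703 - 1*(-2046)))*(979 + 1597))/4024 = -3 + ((-2160 + (-703 + 2046))*2576)*(1/4024) = -3 + ((-2160 + 1343)*2576)*(1/4024) = -3 - 817*2576*(1/4024) = -3 - 2104592*1/4024 = -3 - 263074/503 = -264583/503 ≈ -526.01)
1/(E*(-35) + m) = 1/(146*(-35) - 264583/503) = 1/(-5110 - 264583/503) = 1/(-2834913/503) = -503/2834913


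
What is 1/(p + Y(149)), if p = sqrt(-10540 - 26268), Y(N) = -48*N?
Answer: -894/6398489 - I*sqrt(9202)/25593956 ≈ -0.00013972 - 3.748e-6*I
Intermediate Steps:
p = 2*I*sqrt(9202) (p = sqrt(-36808) = 2*I*sqrt(9202) ≈ 191.85*I)
1/(p + Y(149)) = 1/(2*I*sqrt(9202) - 48*149) = 1/(2*I*sqrt(9202) - 7152) = 1/(-7152 + 2*I*sqrt(9202))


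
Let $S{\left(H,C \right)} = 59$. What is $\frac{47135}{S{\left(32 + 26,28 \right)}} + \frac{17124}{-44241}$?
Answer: $\frac{694763073}{870073} \approx 798.51$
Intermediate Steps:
$\frac{47135}{S{\left(32 + 26,28 \right)}} + \frac{17124}{-44241} = \frac{47135}{59} + \frac{17124}{-44241} = 47135 \cdot \frac{1}{59} + 17124 \left(- \frac{1}{44241}\right) = \frac{47135}{59} - \frac{5708}{14747} = \frac{694763073}{870073}$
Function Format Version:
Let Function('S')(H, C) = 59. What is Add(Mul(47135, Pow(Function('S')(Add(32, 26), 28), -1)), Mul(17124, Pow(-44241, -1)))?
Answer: Rational(694763073, 870073) ≈ 798.51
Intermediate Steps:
Add(Mul(47135, Pow(Function('S')(Add(32, 26), 28), -1)), Mul(17124, Pow(-44241, -1))) = Add(Mul(47135, Pow(59, -1)), Mul(17124, Pow(-44241, -1))) = Add(Mul(47135, Rational(1, 59)), Mul(17124, Rational(-1, 44241))) = Add(Rational(47135, 59), Rational(-5708, 14747)) = Rational(694763073, 870073)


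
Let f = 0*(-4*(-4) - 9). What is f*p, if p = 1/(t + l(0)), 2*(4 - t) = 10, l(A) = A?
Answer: 0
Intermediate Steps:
t = -1 (t = 4 - ½*10 = 4 - 5 = -1)
p = -1 (p = 1/(-1 + 0) = 1/(-1) = -1)
f = 0 (f = 0*(16 - 9) = 0*7 = 0)
f*p = 0*(-1) = 0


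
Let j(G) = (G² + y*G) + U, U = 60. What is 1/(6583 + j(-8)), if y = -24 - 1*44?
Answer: 1/7251 ≈ 0.00013791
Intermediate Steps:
y = -68 (y = -24 - 44 = -68)
j(G) = 60 + G² - 68*G (j(G) = (G² - 68*G) + 60 = 60 + G² - 68*G)
1/(6583 + j(-8)) = 1/(6583 + (60 + (-8)² - 68*(-8))) = 1/(6583 + (60 + 64 + 544)) = 1/(6583 + 668) = 1/7251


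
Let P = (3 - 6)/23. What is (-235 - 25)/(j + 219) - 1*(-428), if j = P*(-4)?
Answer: 2154992/5049 ≈ 426.82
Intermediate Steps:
P = -3/23 (P = -3*1/23 = -3/23 ≈ -0.13043)
j = 12/23 (j = -3/23*(-4) = 12/23 ≈ 0.52174)
(-235 - 25)/(j + 219) - 1*(-428) = (-235 - 25)/(12/23 + 219) - 1*(-428) = -260/5049/23 + 428 = -260*23/5049 + 428 = -5980/5049 + 428 = 2154992/5049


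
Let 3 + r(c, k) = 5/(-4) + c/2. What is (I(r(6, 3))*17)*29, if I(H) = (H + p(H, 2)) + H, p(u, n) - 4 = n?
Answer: 3451/2 ≈ 1725.5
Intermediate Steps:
p(u, n) = 4 + n
r(c, k) = -17/4 + c/2 (r(c, k) = -3 + (5/(-4) + c/2) = -3 + (5*(-¼) + c*(½)) = -3 + (-5/4 + c/2) = -17/4 + c/2)
I(H) = 6 + 2*H (I(H) = (H + (4 + 2)) + H = (H + 6) + H = (6 + H) + H = 6 + 2*H)
(I(r(6, 3))*17)*29 = ((6 + 2*(-17/4 + (½)*6))*17)*29 = ((6 + 2*(-17/4 + 3))*17)*29 = ((6 + 2*(-5/4))*17)*29 = ((6 - 5/2)*17)*29 = ((7/2)*17)*29 = (119/2)*29 = 3451/2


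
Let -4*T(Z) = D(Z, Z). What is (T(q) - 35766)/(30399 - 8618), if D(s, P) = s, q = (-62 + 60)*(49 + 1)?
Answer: -35741/21781 ≈ -1.6409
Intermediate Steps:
q = -100 (q = -2*50 = -100)
T(Z) = -Z/4
(T(q) - 35766)/(30399 - 8618) = (-¼*(-100) - 35766)/(30399 - 8618) = (25 - 35766)/21781 = -35741*1/21781 = -35741/21781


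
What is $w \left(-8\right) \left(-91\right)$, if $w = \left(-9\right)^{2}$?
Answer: $58968$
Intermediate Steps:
$w = 81$
$w \left(-8\right) \left(-91\right) = 81 \left(-8\right) \left(-91\right) = \left(-648\right) \left(-91\right) = 58968$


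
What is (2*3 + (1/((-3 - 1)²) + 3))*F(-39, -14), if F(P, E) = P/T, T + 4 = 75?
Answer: -5655/1136 ≈ -4.9780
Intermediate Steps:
T = 71 (T = -4 + 75 = 71)
F(P, E) = P/71
(2*3 + (1/((-3 - 1)²) + 3))*F(-39, -14) = (2*3 + (1/((-3 - 1)²) + 3))*((1/71)*(-39)) = (6 + (1/((-4)²) + 3))*(-39/71) = (6 + (1/16 + 3))*(-39/71) = (6 + 49/16)*(-39/71) = (145/16)*(-39/71) = -5655/1136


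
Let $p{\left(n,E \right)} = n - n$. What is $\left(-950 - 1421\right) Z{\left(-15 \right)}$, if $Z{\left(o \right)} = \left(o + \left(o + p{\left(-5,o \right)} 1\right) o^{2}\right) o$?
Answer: $-120565350$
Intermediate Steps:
$p{\left(n,E \right)} = 0$
$Z{\left(o \right)} = o \left(o + o^{3}\right)$ ($Z{\left(o \right)} = \left(o + \left(o + 0 \cdot 1\right) o^{2}\right) o = \left(o + \left(o + 0\right) o^{2}\right) o = \left(o + o o^{2}\right) o = \left(o + o^{3}\right) o = o \left(o + o^{3}\right)$)
$\left(-950 - 1421\right) Z{\left(-15 \right)} = \left(-950 - 1421\right) \left(\left(-15\right)^{2} + \left(-15\right)^{4}\right) = - 2371 \left(225 + 50625\right) = \left(-2371\right) 50850 = -120565350$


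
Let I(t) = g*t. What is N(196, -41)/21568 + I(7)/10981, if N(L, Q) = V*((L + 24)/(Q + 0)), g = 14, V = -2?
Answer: 11436483/1213795816 ≈ 0.0094221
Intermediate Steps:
I(t) = 14*t
N(L, Q) = -2*(24 + L)/Q (N(L, Q) = -2*(L + 24)/(Q + 0) = -2*(24 + L)/Q)
N(196, -41)/21568 + I(7)/10981 = (2*(-24 - 1*196)/(-41))/21568 + (14*7)/10981 = (2*(-1/41)*(-24 - 196))*(1/21568) + 98*(1/10981) = (2*(-1/41)*(-220))*(1/21568) + 98/10981 = (440/41)*(1/21568) + 98/10981 = 55/110536 + 98/10981 = 11436483/1213795816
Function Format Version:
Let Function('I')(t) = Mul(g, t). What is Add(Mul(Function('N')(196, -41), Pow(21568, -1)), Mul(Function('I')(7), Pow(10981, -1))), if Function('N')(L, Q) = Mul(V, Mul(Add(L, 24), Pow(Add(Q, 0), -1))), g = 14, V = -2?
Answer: Rational(11436483, 1213795816) ≈ 0.0094221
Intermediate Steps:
Function('I')(t) = Mul(14, t)
Function('N')(L, Q) = Mul(-2, Pow(Q, -1), Add(24, L)) (Function('N')(L, Q) = Mul(-2, Mul(Add(L, 24), Pow(Add(Q, 0), -1))) = Mul(-2, Mul(Add(24, L), Pow(Q, -1))) = Mul(-2, Mul(Pow(Q, -1), Add(24, L))) = Mul(-2, Pow(Q, -1), Add(24, L)))
Add(Mul(Function('N')(196, -41), Pow(21568, -1)), Mul(Function('I')(7), Pow(10981, -1))) = Add(Mul(Mul(2, Pow(-41, -1), Add(-24, Mul(-1, 196))), Pow(21568, -1)), Mul(Mul(14, 7), Pow(10981, -1))) = Add(Mul(Mul(2, Rational(-1, 41), Add(-24, -196)), Rational(1, 21568)), Mul(98, Rational(1, 10981))) = Add(Mul(Mul(2, Rational(-1, 41), -220), Rational(1, 21568)), Rational(98, 10981)) = Add(Mul(Rational(440, 41), Rational(1, 21568)), Rational(98, 10981)) = Add(Rational(55, 110536), Rational(98, 10981)) = Rational(11436483, 1213795816)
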